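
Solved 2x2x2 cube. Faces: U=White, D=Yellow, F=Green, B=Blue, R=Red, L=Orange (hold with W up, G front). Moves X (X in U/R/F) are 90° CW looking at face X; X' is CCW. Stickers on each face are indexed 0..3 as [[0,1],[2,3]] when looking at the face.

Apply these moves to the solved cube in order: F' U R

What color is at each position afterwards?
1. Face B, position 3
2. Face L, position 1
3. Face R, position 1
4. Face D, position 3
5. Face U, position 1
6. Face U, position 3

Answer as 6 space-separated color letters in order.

Answer: B G B O R G

Derivation:
After move 1 (F'): F=GGGG U=WWRR R=YRYR D=OOYY L=OWOW
After move 2 (U): U=RWRW F=YRGG R=BBYR B=OWBB L=GGOW
After move 3 (R): R=YBRB U=RRRG F=YOGY D=OBYO B=WWWB
Query 1: B[3] = B
Query 2: L[1] = G
Query 3: R[1] = B
Query 4: D[3] = O
Query 5: U[1] = R
Query 6: U[3] = G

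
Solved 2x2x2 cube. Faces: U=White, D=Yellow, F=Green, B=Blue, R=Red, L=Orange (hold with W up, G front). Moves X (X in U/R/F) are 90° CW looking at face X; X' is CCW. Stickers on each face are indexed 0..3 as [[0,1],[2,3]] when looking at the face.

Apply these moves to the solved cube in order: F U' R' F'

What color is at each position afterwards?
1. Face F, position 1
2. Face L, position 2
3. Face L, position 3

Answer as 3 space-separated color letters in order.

Answer: O O W

Derivation:
After move 1 (F): F=GGGG U=WWOO R=WRWR D=RRYY L=OYOY
After move 2 (U'): U=WOWO F=OYGG R=GGWR B=WRBB L=BBOY
After move 3 (R'): R=GRGW U=WBWW F=OOGO D=RYYG B=YRRB
After move 4 (F'): F=OOOG U=WBGG R=YRRW D=BYYG L=BWOW
Query 1: F[1] = O
Query 2: L[2] = O
Query 3: L[3] = W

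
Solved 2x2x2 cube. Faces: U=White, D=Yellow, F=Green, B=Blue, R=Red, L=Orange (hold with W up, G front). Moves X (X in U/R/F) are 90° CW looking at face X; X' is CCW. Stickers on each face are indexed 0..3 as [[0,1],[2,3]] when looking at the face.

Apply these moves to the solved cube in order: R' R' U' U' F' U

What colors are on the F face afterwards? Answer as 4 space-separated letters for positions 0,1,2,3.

Answer: W O G G

Derivation:
After move 1 (R'): R=RRRR U=WBWB F=GWGW D=YGYG B=YBYB
After move 2 (R'): R=RRRR U=WYWY F=GBGB D=YWYW B=GBGB
After move 3 (U'): U=YYWW F=OOGB R=GBRR B=RRGB L=GBOO
After move 4 (U'): U=YWYW F=GBGB R=OORR B=GBGB L=RROO
After move 5 (F'): F=BBGG U=YWOR R=WOYR D=ROYW L=RWOY
After move 6 (U): U=OYRW F=WOGG R=GBYR B=RWGB L=BBOY
Query: F face = WOGG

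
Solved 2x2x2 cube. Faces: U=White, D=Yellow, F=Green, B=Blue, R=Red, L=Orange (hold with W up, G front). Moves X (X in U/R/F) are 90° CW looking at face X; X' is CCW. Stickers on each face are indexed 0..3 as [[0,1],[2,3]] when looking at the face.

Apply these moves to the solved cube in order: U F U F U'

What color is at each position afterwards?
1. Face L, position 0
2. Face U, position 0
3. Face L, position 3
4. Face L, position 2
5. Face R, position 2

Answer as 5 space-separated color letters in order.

Answer: G W B O W

Derivation:
After move 1 (U): U=WWWW F=RRGG R=BBRR B=OOBB L=GGOO
After move 2 (F): F=GRGR U=WWOG R=WBWR D=RBYY L=GYOY
After move 3 (U): U=OWGW F=WBGR R=OOWR B=GYBB L=GROY
After move 4 (F): F=GWRB U=OWYR R=GOWR D=WOYY L=GROB
After move 5 (U'): U=WROY F=GRRB R=GWWR B=GOBB L=GYOB
Query 1: L[0] = G
Query 2: U[0] = W
Query 3: L[3] = B
Query 4: L[2] = O
Query 5: R[2] = W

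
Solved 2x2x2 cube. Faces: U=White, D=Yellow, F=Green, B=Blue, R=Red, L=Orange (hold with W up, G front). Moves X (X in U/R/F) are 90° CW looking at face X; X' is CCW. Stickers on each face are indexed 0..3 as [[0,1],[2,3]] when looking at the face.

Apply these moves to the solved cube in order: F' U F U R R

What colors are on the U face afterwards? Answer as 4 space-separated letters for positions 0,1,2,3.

Answer: W B G Y

Derivation:
After move 1 (F'): F=GGGG U=WWRR R=YRYR D=OOYY L=OWOW
After move 2 (U): U=RWRW F=YRGG R=BBYR B=OWBB L=GGOW
After move 3 (F): F=GYGR U=RWWG R=RBWR D=YBYY L=GOOO
After move 4 (U): U=WRGW F=RBGR R=OWWR B=GOBB L=GYOO
After move 5 (R): R=WORW U=WBGR F=RBGY D=YBYG B=WORB
After move 6 (R): R=RWWO U=WBGY F=RBGG D=YRYW B=ROBB
Query: U face = WBGY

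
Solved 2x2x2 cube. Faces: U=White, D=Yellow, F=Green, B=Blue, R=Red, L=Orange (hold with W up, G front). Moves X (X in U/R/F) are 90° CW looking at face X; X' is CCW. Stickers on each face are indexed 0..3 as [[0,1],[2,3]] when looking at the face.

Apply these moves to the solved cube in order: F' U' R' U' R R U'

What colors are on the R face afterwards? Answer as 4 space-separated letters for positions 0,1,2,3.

Answer: B O R O

Derivation:
After move 1 (F'): F=GGGG U=WWRR R=YRYR D=OOYY L=OWOW
After move 2 (U'): U=WRWR F=OWGG R=GGYR B=YRBB L=BBOW
After move 3 (R'): R=GRGY U=WBWY F=ORGR D=OWYG B=YROB
After move 4 (U'): U=BYWW F=BBGR R=ORGY B=GROB L=YROW
After move 5 (R): R=GOYR U=BBWR F=BWGG D=OOYG B=WRYB
After move 6 (R): R=YGRO U=BWWG F=BOGG D=OYYW B=RRBB
After move 7 (U'): U=WGBW F=YRGG R=BORO B=YGBB L=RROW
Query: R face = BORO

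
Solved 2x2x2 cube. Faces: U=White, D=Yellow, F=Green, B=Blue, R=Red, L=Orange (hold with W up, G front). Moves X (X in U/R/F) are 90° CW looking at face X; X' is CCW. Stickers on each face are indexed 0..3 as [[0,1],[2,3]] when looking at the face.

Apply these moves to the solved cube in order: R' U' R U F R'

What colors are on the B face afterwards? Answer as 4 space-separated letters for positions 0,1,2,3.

After move 1 (R'): R=RRRR U=WBWB F=GWGW D=YGYG B=YBYB
After move 2 (U'): U=BBWW F=OOGW R=GWRR B=RRYB L=YBOO
After move 3 (R): R=RGRW U=BOWW F=OGGG D=YYYR B=WRBB
After move 4 (U): U=WBWO F=RGGG R=WRRW B=YBBB L=OGOO
After move 5 (F): F=GRGG U=WBOG R=WROW D=RWYR L=OYOY
After move 6 (R'): R=RWWO U=WBOY F=GBGG D=RRYG B=RBWB
Query: B face = RBWB

Answer: R B W B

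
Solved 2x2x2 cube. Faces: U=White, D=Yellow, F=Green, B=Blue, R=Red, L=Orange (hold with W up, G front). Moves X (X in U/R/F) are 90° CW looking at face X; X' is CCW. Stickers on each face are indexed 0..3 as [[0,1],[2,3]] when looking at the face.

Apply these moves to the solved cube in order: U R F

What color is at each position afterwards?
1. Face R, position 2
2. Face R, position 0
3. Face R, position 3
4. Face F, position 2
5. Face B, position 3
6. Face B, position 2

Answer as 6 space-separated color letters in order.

After move 1 (U): U=WWWW F=RRGG R=BBRR B=OOBB L=GGOO
After move 2 (R): R=RBRB U=WRWG F=RYGY D=YBYO B=WOWB
After move 3 (F): F=GRYY U=WROG R=WBGB D=RRYO L=GYOB
Query 1: R[2] = G
Query 2: R[0] = W
Query 3: R[3] = B
Query 4: F[2] = Y
Query 5: B[3] = B
Query 6: B[2] = W

Answer: G W B Y B W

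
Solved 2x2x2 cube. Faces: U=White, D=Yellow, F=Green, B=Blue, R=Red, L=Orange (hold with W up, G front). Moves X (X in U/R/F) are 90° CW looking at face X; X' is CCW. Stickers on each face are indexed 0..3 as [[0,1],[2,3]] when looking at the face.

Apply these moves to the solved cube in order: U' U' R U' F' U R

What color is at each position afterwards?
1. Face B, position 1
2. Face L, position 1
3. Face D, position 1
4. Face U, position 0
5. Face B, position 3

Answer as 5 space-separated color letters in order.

After move 1 (U'): U=WWWW F=OOGG R=GGRR B=RRBB L=BBOO
After move 2 (U'): U=WWWW F=BBGG R=OORR B=GGBB L=RROO
After move 3 (R): R=RORO U=WBWG F=BYGY D=YBYG B=WGWB
After move 4 (U'): U=BGWW F=RRGY R=BYRO B=ROWB L=WGOO
After move 5 (F'): F=RYRG U=BGBR R=BYYO D=GOYG L=WWOW
After move 6 (U): U=BBRG F=BYRG R=ROYO B=WWWB L=RYOW
After move 7 (R): R=YROO U=BYRG F=BORG D=GWYW B=GWBB
Query 1: B[1] = W
Query 2: L[1] = Y
Query 3: D[1] = W
Query 4: U[0] = B
Query 5: B[3] = B

Answer: W Y W B B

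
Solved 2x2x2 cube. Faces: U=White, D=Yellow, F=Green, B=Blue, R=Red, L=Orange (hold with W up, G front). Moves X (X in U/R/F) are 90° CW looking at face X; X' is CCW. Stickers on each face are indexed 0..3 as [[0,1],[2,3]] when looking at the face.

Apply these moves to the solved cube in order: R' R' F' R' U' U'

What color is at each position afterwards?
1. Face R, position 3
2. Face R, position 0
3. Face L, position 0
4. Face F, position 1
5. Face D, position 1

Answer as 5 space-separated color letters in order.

Answer: Y O R B B

Derivation:
After move 1 (R'): R=RRRR U=WBWB F=GWGW D=YGYG B=YBYB
After move 2 (R'): R=RRRR U=WYWY F=GBGB D=YWYW B=GBGB
After move 3 (F'): F=BBGG U=WYRR R=WRYR D=OOYW L=OYOW
After move 4 (R'): R=RRWY U=WGRG F=BYGR D=OBYG B=WBOB
After move 5 (U'): U=GGWR F=OYGR R=BYWY B=RROB L=WBOW
After move 6 (U'): U=GRGW F=WBGR R=OYWY B=BYOB L=RROW
Query 1: R[3] = Y
Query 2: R[0] = O
Query 3: L[0] = R
Query 4: F[1] = B
Query 5: D[1] = B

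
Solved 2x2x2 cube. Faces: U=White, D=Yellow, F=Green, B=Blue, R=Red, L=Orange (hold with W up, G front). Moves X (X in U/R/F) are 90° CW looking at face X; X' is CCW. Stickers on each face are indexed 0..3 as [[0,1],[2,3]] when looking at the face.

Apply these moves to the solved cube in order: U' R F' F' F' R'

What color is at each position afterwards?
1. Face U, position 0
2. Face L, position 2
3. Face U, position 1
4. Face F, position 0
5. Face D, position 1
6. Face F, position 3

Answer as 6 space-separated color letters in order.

Answer: W O W G O B

Derivation:
After move 1 (U'): U=WWWW F=OOGG R=GGRR B=RRBB L=BBOO
After move 2 (R): R=RGRG U=WOWG F=OYGY D=YBYR B=WRWB
After move 3 (F'): F=YYOG U=WORR R=BGYG D=BOYR L=BGOW
After move 4 (F'): F=YGYO U=WOBY R=OGBG D=GWYR L=BROR
After move 5 (F'): F=GOYY U=WOOB R=WGGG D=RRYR L=BYOB
After move 6 (R'): R=GGWG U=WWOW F=GOYB D=ROYY B=RRRB
Query 1: U[0] = W
Query 2: L[2] = O
Query 3: U[1] = W
Query 4: F[0] = G
Query 5: D[1] = O
Query 6: F[3] = B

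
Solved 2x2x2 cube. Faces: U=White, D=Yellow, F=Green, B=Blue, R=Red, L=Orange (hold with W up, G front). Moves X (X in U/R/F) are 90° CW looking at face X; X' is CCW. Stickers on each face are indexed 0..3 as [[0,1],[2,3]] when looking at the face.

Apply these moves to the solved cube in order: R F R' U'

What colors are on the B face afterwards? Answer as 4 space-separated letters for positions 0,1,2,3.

Answer: R R R B

Derivation:
After move 1 (R): R=RRRR U=WGWG F=GYGY D=YBYB B=WBWB
After move 2 (F): F=GGYY U=WGOO R=WRGR D=RRYB L=OYOB
After move 3 (R'): R=RRWG U=WWOW F=GGYO D=RGYY B=BBRB
After move 4 (U'): U=WWWO F=OYYO R=GGWG B=RRRB L=BBOB
Query: B face = RRRB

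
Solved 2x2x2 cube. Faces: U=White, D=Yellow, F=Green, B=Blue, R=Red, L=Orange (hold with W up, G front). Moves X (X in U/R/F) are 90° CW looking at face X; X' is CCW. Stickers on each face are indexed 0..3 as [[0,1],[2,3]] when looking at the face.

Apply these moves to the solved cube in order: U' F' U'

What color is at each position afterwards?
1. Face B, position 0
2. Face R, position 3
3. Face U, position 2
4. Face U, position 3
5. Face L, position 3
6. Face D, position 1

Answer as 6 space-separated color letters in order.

After move 1 (U'): U=WWWW F=OOGG R=GGRR B=RRBB L=BBOO
After move 2 (F'): F=OGOG U=WWGR R=YGYR D=BOYY L=BWOW
After move 3 (U'): U=WRWG F=BWOG R=OGYR B=YGBB L=RROW
Query 1: B[0] = Y
Query 2: R[3] = R
Query 3: U[2] = W
Query 4: U[3] = G
Query 5: L[3] = W
Query 6: D[1] = O

Answer: Y R W G W O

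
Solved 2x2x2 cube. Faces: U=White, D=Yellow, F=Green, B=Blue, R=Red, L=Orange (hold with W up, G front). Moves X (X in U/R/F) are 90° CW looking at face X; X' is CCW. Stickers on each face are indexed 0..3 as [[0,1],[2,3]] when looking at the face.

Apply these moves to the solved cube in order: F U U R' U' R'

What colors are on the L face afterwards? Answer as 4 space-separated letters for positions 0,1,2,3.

After move 1 (F): F=GGGG U=WWOO R=WRWR D=RRYY L=OYOY
After move 2 (U): U=OWOW F=WRGG R=BBWR B=OYBB L=GGOY
After move 3 (U): U=OOWW F=BBGG R=OYWR B=GGBB L=WROY
After move 4 (R'): R=YROW U=OBWG F=BOGW D=RBYG B=YGRB
After move 5 (U'): U=BGOW F=WRGW R=BOOW B=YRRB L=YGOY
After move 6 (R'): R=OWBO U=BROY F=WGGW D=RRYW B=GRBB
Query: L face = YGOY

Answer: Y G O Y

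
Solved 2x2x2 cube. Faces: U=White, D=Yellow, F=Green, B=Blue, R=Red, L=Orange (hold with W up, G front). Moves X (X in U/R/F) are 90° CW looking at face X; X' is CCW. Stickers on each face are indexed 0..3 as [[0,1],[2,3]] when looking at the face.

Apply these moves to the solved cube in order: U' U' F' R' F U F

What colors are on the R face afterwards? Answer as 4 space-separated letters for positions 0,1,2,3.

Answer: W G B Y

Derivation:
After move 1 (U'): U=WWWW F=OOGG R=GGRR B=RRBB L=BBOO
After move 2 (U'): U=WWWW F=BBGG R=OORR B=GGBB L=RROO
After move 3 (F'): F=BGBG U=WWOR R=YOYR D=ROYY L=RWOW
After move 4 (R'): R=ORYY U=WBOG F=BWBR D=RGYG B=YGOB
After move 5 (F): F=BBRW U=WBWW R=ORGY D=YOYG L=RROG
After move 6 (U): U=WWWB F=ORRW R=YGGY B=RROB L=BBOG
After move 7 (F): F=ROWR U=WWGB R=WGBY D=GYYG L=BYOO
Query: R face = WGBY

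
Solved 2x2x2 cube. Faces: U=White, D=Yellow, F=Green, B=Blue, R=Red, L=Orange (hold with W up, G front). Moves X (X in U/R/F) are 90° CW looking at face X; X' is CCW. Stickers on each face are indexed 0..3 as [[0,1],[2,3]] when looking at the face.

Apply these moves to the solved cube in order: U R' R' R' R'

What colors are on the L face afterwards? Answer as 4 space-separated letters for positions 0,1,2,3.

Answer: G G O O

Derivation:
After move 1 (U): U=WWWW F=RRGG R=BBRR B=OOBB L=GGOO
After move 2 (R'): R=BRBR U=WBWO F=RWGW D=YRYG B=YOYB
After move 3 (R'): R=RRBB U=WYWY F=RBGO D=YWYW B=GORB
After move 4 (R'): R=RBRB U=WRWG F=RYGY D=YBYO B=WOWB
After move 5 (R'): R=BBRR U=WWWW F=RRGG D=YYYY B=OOBB
Query: L face = GGOO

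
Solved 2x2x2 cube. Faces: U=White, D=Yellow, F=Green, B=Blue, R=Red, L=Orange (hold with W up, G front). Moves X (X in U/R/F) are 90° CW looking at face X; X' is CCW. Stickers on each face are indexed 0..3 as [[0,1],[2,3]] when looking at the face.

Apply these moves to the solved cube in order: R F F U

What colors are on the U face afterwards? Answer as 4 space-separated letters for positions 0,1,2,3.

After move 1 (R): R=RRRR U=WGWG F=GYGY D=YBYB B=WBWB
After move 2 (F): F=GGYY U=WGOO R=WRGR D=RRYB L=OYOB
After move 3 (F): F=YGYG U=WGBY R=OROR D=GWYB L=OROR
After move 4 (U): U=BWYG F=ORYG R=WBOR B=ORWB L=YGOR
Query: U face = BWYG

Answer: B W Y G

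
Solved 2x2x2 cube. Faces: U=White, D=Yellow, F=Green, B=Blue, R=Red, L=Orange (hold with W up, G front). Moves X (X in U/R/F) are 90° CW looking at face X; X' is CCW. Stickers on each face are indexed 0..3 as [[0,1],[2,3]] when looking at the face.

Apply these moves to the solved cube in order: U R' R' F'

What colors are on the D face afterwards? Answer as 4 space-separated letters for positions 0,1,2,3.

After move 1 (U): U=WWWW F=RRGG R=BBRR B=OOBB L=GGOO
After move 2 (R'): R=BRBR U=WBWO F=RWGW D=YRYG B=YOYB
After move 3 (R'): R=RRBB U=WYWY F=RBGO D=YWYW B=GORB
After move 4 (F'): F=BORG U=WYRB R=WRYB D=GOYW L=GYOW
Query: D face = GOYW

Answer: G O Y W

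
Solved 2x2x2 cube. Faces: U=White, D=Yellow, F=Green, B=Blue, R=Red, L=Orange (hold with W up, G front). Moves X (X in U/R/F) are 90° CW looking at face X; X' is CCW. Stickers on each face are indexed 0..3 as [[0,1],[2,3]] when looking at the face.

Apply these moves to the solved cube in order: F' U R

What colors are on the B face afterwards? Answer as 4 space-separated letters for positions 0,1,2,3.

After move 1 (F'): F=GGGG U=WWRR R=YRYR D=OOYY L=OWOW
After move 2 (U): U=RWRW F=YRGG R=BBYR B=OWBB L=GGOW
After move 3 (R): R=YBRB U=RRRG F=YOGY D=OBYO B=WWWB
Query: B face = WWWB

Answer: W W W B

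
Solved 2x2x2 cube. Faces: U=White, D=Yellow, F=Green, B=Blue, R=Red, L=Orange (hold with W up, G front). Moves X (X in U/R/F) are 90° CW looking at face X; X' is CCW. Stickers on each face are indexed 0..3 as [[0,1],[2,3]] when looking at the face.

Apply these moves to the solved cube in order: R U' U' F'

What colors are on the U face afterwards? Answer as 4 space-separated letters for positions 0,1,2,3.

Answer: G W O R

Derivation:
After move 1 (R): R=RRRR U=WGWG F=GYGY D=YBYB B=WBWB
After move 2 (U'): U=GGWW F=OOGY R=GYRR B=RRWB L=WBOO
After move 3 (U'): U=GWGW F=WBGY R=OORR B=GYWB L=RROO
After move 4 (F'): F=BYWG U=GWOR R=BOYR D=ROYB L=RWOG
Query: U face = GWOR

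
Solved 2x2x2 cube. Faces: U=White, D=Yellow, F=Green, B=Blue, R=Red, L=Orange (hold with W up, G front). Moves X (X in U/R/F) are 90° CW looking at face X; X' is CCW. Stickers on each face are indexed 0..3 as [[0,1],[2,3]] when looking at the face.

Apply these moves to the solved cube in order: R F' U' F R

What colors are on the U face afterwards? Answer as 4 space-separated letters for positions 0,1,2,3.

After move 1 (R): R=RRRR U=WGWG F=GYGY D=YBYB B=WBWB
After move 2 (F'): F=YYGG U=WGRR R=BRYR D=OOYB L=OGOW
After move 3 (U'): U=GRWR F=OGGG R=YYYR B=BRWB L=WBOW
After move 4 (F): F=GOGG U=GRWB R=WYRR D=YYYB L=WOOO
After move 5 (R): R=RWRY U=GOWG F=GYGB D=YWYB B=BRRB
Query: U face = GOWG

Answer: G O W G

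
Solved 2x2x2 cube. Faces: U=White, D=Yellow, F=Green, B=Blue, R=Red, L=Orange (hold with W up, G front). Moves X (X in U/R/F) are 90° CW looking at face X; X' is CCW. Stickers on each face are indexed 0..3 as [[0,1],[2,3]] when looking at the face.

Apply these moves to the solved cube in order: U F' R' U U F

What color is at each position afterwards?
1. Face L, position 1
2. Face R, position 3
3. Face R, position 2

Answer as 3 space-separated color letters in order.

After move 1 (U): U=WWWW F=RRGG R=BBRR B=OOBB L=GGOO
After move 2 (F'): F=RGRG U=WWBR R=YBYR D=GOYY L=GWOW
After move 3 (R'): R=BRYY U=WBBO F=RWRR D=GGYG B=YOOB
After move 4 (U): U=BWOB F=BRRR R=YOYY B=GWOB L=RWOW
After move 5 (U): U=OBBW F=YORR R=GWYY B=RWOB L=BROW
After move 6 (F): F=RYRO U=OBWR R=BWWY D=YGYG L=BGOG
Query 1: L[1] = G
Query 2: R[3] = Y
Query 3: R[2] = W

Answer: G Y W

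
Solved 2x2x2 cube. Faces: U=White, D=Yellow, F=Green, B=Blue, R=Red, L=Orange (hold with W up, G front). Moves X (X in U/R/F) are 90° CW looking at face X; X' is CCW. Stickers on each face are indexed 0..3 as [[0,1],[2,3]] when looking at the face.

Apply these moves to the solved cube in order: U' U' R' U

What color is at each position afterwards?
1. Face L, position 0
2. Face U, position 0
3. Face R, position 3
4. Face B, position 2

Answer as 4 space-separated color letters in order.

Answer: B W R Y

Derivation:
After move 1 (U'): U=WWWW F=OOGG R=GGRR B=RRBB L=BBOO
After move 2 (U'): U=WWWW F=BBGG R=OORR B=GGBB L=RROO
After move 3 (R'): R=OROR U=WBWG F=BWGW D=YBYG B=YGYB
After move 4 (U): U=WWGB F=ORGW R=YGOR B=RRYB L=BWOO
Query 1: L[0] = B
Query 2: U[0] = W
Query 3: R[3] = R
Query 4: B[2] = Y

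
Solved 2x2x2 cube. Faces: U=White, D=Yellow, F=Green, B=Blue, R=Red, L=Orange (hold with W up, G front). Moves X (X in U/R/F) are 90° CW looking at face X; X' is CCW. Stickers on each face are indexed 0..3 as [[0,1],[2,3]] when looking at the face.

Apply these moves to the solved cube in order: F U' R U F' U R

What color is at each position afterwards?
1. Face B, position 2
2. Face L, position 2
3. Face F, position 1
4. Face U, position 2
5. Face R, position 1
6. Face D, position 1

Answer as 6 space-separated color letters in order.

Answer: W O Y R B O

Derivation:
After move 1 (F): F=GGGG U=WWOO R=WRWR D=RRYY L=OYOY
After move 2 (U'): U=WOWO F=OYGG R=GGWR B=WRBB L=BBOY
After move 3 (R): R=WGRG U=WYWG F=ORGY D=RBYW B=OROB
After move 4 (U): U=WWGY F=WGGY R=ORRG B=BBOB L=OROY
After move 5 (F'): F=GYWG U=WWOR R=BRRG D=RYYW L=OYOG
After move 6 (U): U=OWRW F=BRWG R=BBRG B=OYOB L=GYOG
After move 7 (R): R=RBGB U=ORRG F=BYWW D=ROYO B=WYWB
Query 1: B[2] = W
Query 2: L[2] = O
Query 3: F[1] = Y
Query 4: U[2] = R
Query 5: R[1] = B
Query 6: D[1] = O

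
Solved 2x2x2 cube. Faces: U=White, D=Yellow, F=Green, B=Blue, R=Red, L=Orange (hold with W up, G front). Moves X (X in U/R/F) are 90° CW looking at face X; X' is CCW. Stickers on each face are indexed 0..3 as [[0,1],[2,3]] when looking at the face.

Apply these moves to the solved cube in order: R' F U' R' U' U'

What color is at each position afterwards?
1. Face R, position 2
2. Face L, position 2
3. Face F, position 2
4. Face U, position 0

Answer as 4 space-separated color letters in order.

Answer: G O W W

Derivation:
After move 1 (R'): R=RRRR U=WBWB F=GWGW D=YGYG B=YBYB
After move 2 (F): F=GGWW U=WBOO R=WRBR D=RRYG L=OYOG
After move 3 (U'): U=BOWO F=OYWW R=GGBR B=WRYB L=YBOG
After move 4 (R'): R=GRGB U=BYWW F=OOWO D=RYYW B=GRRB
After move 5 (U'): U=YWBW F=YBWO R=OOGB B=GRRB L=GROG
After move 6 (U'): U=WWYB F=GRWO R=YBGB B=OORB L=GROG
Query 1: R[2] = G
Query 2: L[2] = O
Query 3: F[2] = W
Query 4: U[0] = W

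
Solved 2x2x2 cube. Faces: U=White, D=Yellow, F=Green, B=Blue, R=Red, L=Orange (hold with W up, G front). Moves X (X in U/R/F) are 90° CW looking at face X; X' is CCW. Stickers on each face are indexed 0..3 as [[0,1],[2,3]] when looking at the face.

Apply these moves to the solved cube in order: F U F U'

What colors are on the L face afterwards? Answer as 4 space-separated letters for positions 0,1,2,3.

Answer: O Y O R

Derivation:
After move 1 (F): F=GGGG U=WWOO R=WRWR D=RRYY L=OYOY
After move 2 (U): U=OWOW F=WRGG R=BBWR B=OYBB L=GGOY
After move 3 (F): F=GWGR U=OWYG R=OBWR D=WBYY L=GROR
After move 4 (U'): U=WGOY F=GRGR R=GWWR B=OBBB L=OYOR
Query: L face = OYOR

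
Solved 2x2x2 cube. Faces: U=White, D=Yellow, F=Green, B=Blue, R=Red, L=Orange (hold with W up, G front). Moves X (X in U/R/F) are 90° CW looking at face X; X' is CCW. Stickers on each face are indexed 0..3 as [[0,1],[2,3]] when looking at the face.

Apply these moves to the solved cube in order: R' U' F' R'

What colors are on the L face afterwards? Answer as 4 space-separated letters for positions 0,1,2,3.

After move 1 (R'): R=RRRR U=WBWB F=GWGW D=YGYG B=YBYB
After move 2 (U'): U=BBWW F=OOGW R=GWRR B=RRYB L=YBOO
After move 3 (F'): F=OWOG U=BBGR R=GWYR D=BOYG L=YWOW
After move 4 (R'): R=WRGY U=BYGR F=OBOR D=BWYG B=GROB
Query: L face = YWOW

Answer: Y W O W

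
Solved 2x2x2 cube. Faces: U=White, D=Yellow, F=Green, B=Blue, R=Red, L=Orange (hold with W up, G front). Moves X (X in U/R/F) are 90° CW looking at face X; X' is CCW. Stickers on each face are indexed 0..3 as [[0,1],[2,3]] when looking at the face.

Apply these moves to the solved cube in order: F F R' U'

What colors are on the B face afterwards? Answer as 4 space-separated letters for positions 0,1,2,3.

Answer: R R W B

Derivation:
After move 1 (F): F=GGGG U=WWOO R=WRWR D=RRYY L=OYOY
After move 2 (F): F=GGGG U=WWYY R=OROR D=WWYY L=OROR
After move 3 (R'): R=RROO U=WBYB F=GWGY D=WGYG B=YBWB
After move 4 (U'): U=BBWY F=ORGY R=GWOO B=RRWB L=YBOR
Query: B face = RRWB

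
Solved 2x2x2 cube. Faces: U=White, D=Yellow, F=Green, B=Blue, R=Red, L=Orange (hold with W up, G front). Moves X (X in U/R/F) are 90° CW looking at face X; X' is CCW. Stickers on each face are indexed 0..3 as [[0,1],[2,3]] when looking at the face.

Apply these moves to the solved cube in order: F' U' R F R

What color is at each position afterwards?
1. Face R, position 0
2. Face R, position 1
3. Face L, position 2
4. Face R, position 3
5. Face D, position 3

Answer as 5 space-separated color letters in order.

After move 1 (F'): F=GGGG U=WWRR R=YRYR D=OOYY L=OWOW
After move 2 (U'): U=WRWR F=OWGG R=GGYR B=YRBB L=BBOW
After move 3 (R): R=YGRG U=WWWG F=OOGY D=OBYY B=RRRB
After move 4 (F): F=GOYO U=WWWB R=WGGG D=RYYY L=BOOB
After move 5 (R): R=GWGG U=WOWO F=GYYY D=RRYR B=BRWB
Query 1: R[0] = G
Query 2: R[1] = W
Query 3: L[2] = O
Query 4: R[3] = G
Query 5: D[3] = R

Answer: G W O G R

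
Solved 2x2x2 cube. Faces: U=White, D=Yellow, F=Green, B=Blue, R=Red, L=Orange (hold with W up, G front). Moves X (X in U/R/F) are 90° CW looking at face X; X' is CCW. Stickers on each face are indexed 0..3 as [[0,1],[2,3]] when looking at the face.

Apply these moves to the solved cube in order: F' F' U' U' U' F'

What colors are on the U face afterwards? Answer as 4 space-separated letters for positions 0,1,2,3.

After move 1 (F'): F=GGGG U=WWRR R=YRYR D=OOYY L=OWOW
After move 2 (F'): F=GGGG U=WWYY R=OROR D=WWYY L=OROR
After move 3 (U'): U=WYWY F=ORGG R=GGOR B=ORBB L=BBOR
After move 4 (U'): U=YYWW F=BBGG R=OROR B=GGBB L=OROR
After move 5 (U'): U=YWYW F=ORGG R=BBOR B=ORBB L=GGOR
After move 6 (F'): F=RGOG U=YWBO R=WBWR D=GRYY L=GWOY
Query: U face = YWBO

Answer: Y W B O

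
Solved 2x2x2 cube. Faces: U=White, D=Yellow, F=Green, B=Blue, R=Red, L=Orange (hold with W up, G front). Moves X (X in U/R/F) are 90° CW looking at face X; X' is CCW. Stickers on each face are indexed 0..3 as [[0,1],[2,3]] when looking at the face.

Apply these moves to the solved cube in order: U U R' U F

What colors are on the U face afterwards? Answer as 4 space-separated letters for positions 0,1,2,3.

After move 1 (U): U=WWWW F=RRGG R=BBRR B=OOBB L=GGOO
After move 2 (U): U=WWWW F=BBGG R=OORR B=GGBB L=RROO
After move 3 (R'): R=OROR U=WBWG F=BWGW D=YBYG B=YGYB
After move 4 (U): U=WWGB F=ORGW R=YGOR B=RRYB L=BWOO
After move 5 (F): F=GOWR U=WWOW R=GGBR D=OYYG L=BYOB
Query: U face = WWOW

Answer: W W O W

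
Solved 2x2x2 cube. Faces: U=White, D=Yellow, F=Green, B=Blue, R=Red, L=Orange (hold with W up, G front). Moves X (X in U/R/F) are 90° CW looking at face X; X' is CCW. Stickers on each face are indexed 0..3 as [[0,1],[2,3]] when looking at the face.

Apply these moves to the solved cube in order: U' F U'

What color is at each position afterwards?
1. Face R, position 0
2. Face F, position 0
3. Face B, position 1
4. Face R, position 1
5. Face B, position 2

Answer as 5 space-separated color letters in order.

Answer: G B G O B

Derivation:
After move 1 (U'): U=WWWW F=OOGG R=GGRR B=RRBB L=BBOO
After move 2 (F): F=GOGO U=WWOB R=WGWR D=RGYY L=BYOY
After move 3 (U'): U=WBWO F=BYGO R=GOWR B=WGBB L=RROY
Query 1: R[0] = G
Query 2: F[0] = B
Query 3: B[1] = G
Query 4: R[1] = O
Query 5: B[2] = B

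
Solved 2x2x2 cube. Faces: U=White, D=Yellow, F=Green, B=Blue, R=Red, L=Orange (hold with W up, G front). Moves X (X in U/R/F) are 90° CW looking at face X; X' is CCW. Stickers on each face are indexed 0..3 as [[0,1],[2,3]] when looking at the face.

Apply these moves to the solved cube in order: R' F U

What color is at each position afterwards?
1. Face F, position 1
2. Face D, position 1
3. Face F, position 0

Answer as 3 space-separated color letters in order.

Answer: R R W

Derivation:
After move 1 (R'): R=RRRR U=WBWB F=GWGW D=YGYG B=YBYB
After move 2 (F): F=GGWW U=WBOO R=WRBR D=RRYG L=OYOG
After move 3 (U): U=OWOB F=WRWW R=YBBR B=OYYB L=GGOG
Query 1: F[1] = R
Query 2: D[1] = R
Query 3: F[0] = W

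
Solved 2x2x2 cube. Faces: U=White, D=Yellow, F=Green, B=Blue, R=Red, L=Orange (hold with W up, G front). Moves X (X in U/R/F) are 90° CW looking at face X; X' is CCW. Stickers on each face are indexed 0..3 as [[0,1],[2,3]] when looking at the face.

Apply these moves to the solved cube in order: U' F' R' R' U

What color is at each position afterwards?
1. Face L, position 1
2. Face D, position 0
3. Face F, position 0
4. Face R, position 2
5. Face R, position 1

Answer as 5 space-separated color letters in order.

Answer: B B R G R

Derivation:
After move 1 (U'): U=WWWW F=OOGG R=GGRR B=RRBB L=BBOO
After move 2 (F'): F=OGOG U=WWGR R=YGYR D=BOYY L=BWOW
After move 3 (R'): R=GRYY U=WBGR F=OWOR D=BGYG B=YROB
After move 4 (R'): R=RYGY U=WOGY F=OBOR D=BWYR B=GRGB
After move 5 (U): U=GWYO F=RYOR R=GRGY B=BWGB L=OBOW
Query 1: L[1] = B
Query 2: D[0] = B
Query 3: F[0] = R
Query 4: R[2] = G
Query 5: R[1] = R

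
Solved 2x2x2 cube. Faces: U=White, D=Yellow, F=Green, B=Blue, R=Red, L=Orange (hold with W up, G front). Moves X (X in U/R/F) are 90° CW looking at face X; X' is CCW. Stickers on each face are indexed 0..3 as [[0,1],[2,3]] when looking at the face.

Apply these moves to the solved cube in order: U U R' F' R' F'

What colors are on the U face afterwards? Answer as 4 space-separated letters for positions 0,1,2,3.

After move 1 (U): U=WWWW F=RRGG R=BBRR B=OOBB L=GGOO
After move 2 (U): U=WWWW F=BBGG R=OORR B=GGBB L=RROO
After move 3 (R'): R=OROR U=WBWG F=BWGW D=YBYG B=YGYB
After move 4 (F'): F=WWBG U=WBOO R=BRYR D=ROYG L=RGOW
After move 5 (R'): R=RRBY U=WYOY F=WBBO D=RWYG B=GGOB
After move 6 (F'): F=BOWB U=WYRB R=WRRY D=GWYG L=RYOO
Query: U face = WYRB

Answer: W Y R B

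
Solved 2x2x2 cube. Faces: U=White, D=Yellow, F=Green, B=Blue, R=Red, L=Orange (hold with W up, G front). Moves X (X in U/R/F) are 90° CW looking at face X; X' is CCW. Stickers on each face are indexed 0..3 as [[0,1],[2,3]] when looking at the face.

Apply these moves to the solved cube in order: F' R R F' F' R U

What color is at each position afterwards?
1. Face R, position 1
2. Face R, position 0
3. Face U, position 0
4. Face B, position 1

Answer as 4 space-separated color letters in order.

After move 1 (F'): F=GGGG U=WWRR R=YRYR D=OOYY L=OWOW
After move 2 (R): R=YYRR U=WGRG F=GOGY D=OBYB B=RBWB
After move 3 (R): R=RYRY U=WORY F=GBGB D=OWYR B=GBGB
After move 4 (F'): F=BBGG U=WORR R=WYOY D=WWYR L=OYOR
After move 5 (F'): F=BGBG U=WOWO R=WYWY D=YRYR L=OROR
After move 6 (R): R=WWYY U=WGWG F=BRBR D=YGYG B=OBOB
After move 7 (U): U=WWGG F=WWBR R=OBYY B=OROB L=BROR
Query 1: R[1] = B
Query 2: R[0] = O
Query 3: U[0] = W
Query 4: B[1] = R

Answer: B O W R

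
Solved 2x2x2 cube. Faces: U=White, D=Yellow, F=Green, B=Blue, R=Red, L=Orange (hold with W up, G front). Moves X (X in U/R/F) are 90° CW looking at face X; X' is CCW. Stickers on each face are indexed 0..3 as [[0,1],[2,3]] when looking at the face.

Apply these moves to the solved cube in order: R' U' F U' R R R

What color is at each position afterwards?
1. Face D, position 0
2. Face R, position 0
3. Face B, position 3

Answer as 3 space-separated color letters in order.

After move 1 (R'): R=RRRR U=WBWB F=GWGW D=YGYG B=YBYB
After move 2 (U'): U=BBWW F=OOGW R=GWRR B=RRYB L=YBOO
After move 3 (F): F=GOWO U=BBOB R=WWWR D=RGYG L=YYOG
After move 4 (U'): U=BBBO F=YYWO R=GOWR B=WWYB L=RROG
After move 5 (R): R=WGRO U=BYBO F=YGWG D=RYYW B=OWBB
After move 6 (R): R=RWOG U=BGBG F=YYWW D=RBYO B=OWYB
After move 7 (R): R=ORGW U=BYBW F=YBWO D=RYYO B=GWGB
Query 1: D[0] = R
Query 2: R[0] = O
Query 3: B[3] = B

Answer: R O B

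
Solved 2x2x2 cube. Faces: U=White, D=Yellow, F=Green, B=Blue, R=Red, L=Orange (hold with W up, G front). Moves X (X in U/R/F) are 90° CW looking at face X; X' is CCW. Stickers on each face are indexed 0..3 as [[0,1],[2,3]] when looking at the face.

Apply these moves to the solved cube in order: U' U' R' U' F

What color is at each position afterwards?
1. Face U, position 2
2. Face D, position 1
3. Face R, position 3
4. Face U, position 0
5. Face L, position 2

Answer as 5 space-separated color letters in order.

After move 1 (U'): U=WWWW F=OOGG R=GGRR B=RRBB L=BBOO
After move 2 (U'): U=WWWW F=BBGG R=OORR B=GGBB L=RROO
After move 3 (R'): R=OROR U=WBWG F=BWGW D=YBYG B=YGYB
After move 4 (U'): U=BGWW F=RRGW R=BWOR B=ORYB L=YGOO
After move 5 (F): F=GRWR U=BGOG R=WWWR D=OBYG L=YYOB
Query 1: U[2] = O
Query 2: D[1] = B
Query 3: R[3] = R
Query 4: U[0] = B
Query 5: L[2] = O

Answer: O B R B O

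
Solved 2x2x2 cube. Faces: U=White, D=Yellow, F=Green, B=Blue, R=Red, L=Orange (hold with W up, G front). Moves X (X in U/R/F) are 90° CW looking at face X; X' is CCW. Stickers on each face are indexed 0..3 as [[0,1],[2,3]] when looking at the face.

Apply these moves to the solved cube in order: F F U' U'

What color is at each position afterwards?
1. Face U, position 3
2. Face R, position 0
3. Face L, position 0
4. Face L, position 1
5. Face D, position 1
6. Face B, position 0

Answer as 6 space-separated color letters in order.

After move 1 (F): F=GGGG U=WWOO R=WRWR D=RRYY L=OYOY
After move 2 (F): F=GGGG U=WWYY R=OROR D=WWYY L=OROR
After move 3 (U'): U=WYWY F=ORGG R=GGOR B=ORBB L=BBOR
After move 4 (U'): U=YYWW F=BBGG R=OROR B=GGBB L=OROR
Query 1: U[3] = W
Query 2: R[0] = O
Query 3: L[0] = O
Query 4: L[1] = R
Query 5: D[1] = W
Query 6: B[0] = G

Answer: W O O R W G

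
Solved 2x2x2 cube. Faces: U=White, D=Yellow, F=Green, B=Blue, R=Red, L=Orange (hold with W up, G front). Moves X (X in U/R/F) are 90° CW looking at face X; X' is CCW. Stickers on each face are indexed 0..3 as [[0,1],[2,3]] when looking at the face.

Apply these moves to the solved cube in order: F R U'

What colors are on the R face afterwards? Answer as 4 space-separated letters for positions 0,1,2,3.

After move 1 (F): F=GGGG U=WWOO R=WRWR D=RRYY L=OYOY
After move 2 (R): R=WWRR U=WGOG F=GRGY D=RBYB B=OBWB
After move 3 (U'): U=GGWO F=OYGY R=GRRR B=WWWB L=OBOY
Query: R face = GRRR

Answer: G R R R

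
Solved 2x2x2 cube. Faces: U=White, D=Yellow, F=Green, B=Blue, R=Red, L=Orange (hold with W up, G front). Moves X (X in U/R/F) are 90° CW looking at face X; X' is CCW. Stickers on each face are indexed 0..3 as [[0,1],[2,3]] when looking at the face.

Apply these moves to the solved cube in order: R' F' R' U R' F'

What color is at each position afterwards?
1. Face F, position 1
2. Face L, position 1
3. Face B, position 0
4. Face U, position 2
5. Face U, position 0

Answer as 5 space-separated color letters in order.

After move 1 (R'): R=RRRR U=WBWB F=GWGW D=YGYG B=YBYB
After move 2 (F'): F=WWGG U=WBRR R=GRYR D=OOYG L=OBOW
After move 3 (R'): R=RRGY U=WYRY F=WBGR D=OWYG B=GBOB
After move 4 (U): U=RWYY F=RRGR R=GBGY B=OBOB L=WBOW
After move 5 (R'): R=BYGG U=ROYO F=RWGY D=ORYR B=GBWB
After move 6 (F'): F=WYRG U=ROBG R=RYOG D=BWYR L=WOOY
Query 1: F[1] = Y
Query 2: L[1] = O
Query 3: B[0] = G
Query 4: U[2] = B
Query 5: U[0] = R

Answer: Y O G B R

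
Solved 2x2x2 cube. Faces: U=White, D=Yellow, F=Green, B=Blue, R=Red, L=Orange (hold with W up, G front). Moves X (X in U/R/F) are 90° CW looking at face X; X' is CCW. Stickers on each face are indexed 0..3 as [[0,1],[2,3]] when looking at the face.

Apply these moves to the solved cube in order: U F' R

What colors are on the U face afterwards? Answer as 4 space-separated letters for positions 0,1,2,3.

Answer: W G B G

Derivation:
After move 1 (U): U=WWWW F=RRGG R=BBRR B=OOBB L=GGOO
After move 2 (F'): F=RGRG U=WWBR R=YBYR D=GOYY L=GWOW
After move 3 (R): R=YYRB U=WGBG F=RORY D=GBYO B=ROWB
Query: U face = WGBG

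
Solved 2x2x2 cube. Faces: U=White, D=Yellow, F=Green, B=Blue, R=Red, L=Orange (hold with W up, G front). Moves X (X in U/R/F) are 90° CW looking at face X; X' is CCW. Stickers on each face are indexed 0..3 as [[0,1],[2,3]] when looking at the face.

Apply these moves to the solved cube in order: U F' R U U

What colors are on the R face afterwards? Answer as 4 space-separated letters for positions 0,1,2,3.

Answer: G W R B

Derivation:
After move 1 (U): U=WWWW F=RRGG R=BBRR B=OOBB L=GGOO
After move 2 (F'): F=RGRG U=WWBR R=YBYR D=GOYY L=GWOW
After move 3 (R): R=YYRB U=WGBG F=RORY D=GBYO B=ROWB
After move 4 (U): U=BWGG F=YYRY R=RORB B=GWWB L=ROOW
After move 5 (U): U=GBGW F=RORY R=GWRB B=ROWB L=YYOW
Query: R face = GWRB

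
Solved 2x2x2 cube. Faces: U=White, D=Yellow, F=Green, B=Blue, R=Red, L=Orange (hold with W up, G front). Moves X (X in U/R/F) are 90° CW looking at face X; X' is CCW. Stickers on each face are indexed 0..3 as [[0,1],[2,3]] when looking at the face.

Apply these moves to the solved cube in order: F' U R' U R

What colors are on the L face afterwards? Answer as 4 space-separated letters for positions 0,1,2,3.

Answer: Y W O W

Derivation:
After move 1 (F'): F=GGGG U=WWRR R=YRYR D=OOYY L=OWOW
After move 2 (U): U=RWRW F=YRGG R=BBYR B=OWBB L=GGOW
After move 3 (R'): R=BRBY U=RBRO F=YWGW D=ORYG B=YWOB
After move 4 (U): U=RROB F=BRGW R=YWBY B=GGOB L=YWOW
After move 5 (R): R=BYYW U=RROW F=BRGG D=OOYG B=BGRB
Query: L face = YWOW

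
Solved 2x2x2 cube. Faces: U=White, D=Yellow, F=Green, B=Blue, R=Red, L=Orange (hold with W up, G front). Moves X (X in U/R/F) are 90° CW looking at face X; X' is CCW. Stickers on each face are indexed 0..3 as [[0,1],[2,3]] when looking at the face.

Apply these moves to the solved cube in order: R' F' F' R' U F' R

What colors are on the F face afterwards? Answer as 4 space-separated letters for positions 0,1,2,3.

Answer: R R R G

Derivation:
After move 1 (R'): R=RRRR U=WBWB F=GWGW D=YGYG B=YBYB
After move 2 (F'): F=WWGG U=WBRR R=GRYR D=OOYG L=OBOW
After move 3 (F'): F=WGWG U=WBGY R=OROR D=BWYG L=OROR
After move 4 (R'): R=RROO U=WYGY F=WBWY D=BGYG B=GBWB
After move 5 (U): U=GWYY F=RRWY R=GBOO B=ORWB L=WBOR
After move 6 (F'): F=RYRW U=GWGO R=GBBO D=BRYG L=WYOY
After move 7 (R): R=BGOB U=GYGW F=RRRG D=BWYO B=ORWB
Query: F face = RRRG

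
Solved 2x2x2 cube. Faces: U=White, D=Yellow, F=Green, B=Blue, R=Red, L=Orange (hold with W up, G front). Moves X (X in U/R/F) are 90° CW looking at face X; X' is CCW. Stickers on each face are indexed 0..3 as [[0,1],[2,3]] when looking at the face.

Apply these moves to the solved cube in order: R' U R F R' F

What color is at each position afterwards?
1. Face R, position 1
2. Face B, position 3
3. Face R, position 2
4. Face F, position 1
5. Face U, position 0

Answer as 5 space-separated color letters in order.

Answer: B B B G W

Derivation:
After move 1 (R'): R=RRRR U=WBWB F=GWGW D=YGYG B=YBYB
After move 2 (U): U=WWBB F=RRGW R=YBRR B=OOYB L=GWOO
After move 3 (R): R=RYRB U=WRBW F=RGGG D=YYYO B=BOWB
After move 4 (F): F=GRGG U=WROW R=BYWB D=RRYO L=GYOY
After move 5 (R'): R=YBBW U=WWOB F=GRGW D=RRYG B=OORB
After move 6 (F): F=GGWR U=WWYY R=OBBW D=BYYG L=GROR
Query 1: R[1] = B
Query 2: B[3] = B
Query 3: R[2] = B
Query 4: F[1] = G
Query 5: U[0] = W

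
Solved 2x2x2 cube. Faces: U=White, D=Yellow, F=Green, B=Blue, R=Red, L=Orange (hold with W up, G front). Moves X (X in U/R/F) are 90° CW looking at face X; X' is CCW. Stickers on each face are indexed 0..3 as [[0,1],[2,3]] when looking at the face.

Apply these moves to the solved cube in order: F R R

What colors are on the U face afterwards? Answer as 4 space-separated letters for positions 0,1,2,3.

After move 1 (F): F=GGGG U=WWOO R=WRWR D=RRYY L=OYOY
After move 2 (R): R=WWRR U=WGOG F=GRGY D=RBYB B=OBWB
After move 3 (R): R=RWRW U=WROY F=GBGB D=RWYO B=GBGB
Query: U face = WROY

Answer: W R O Y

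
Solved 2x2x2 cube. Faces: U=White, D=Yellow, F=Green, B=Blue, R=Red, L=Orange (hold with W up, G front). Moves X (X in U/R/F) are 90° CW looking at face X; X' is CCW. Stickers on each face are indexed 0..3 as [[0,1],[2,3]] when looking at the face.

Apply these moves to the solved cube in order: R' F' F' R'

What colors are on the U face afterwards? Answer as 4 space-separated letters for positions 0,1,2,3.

Answer: W Y G Y

Derivation:
After move 1 (R'): R=RRRR U=WBWB F=GWGW D=YGYG B=YBYB
After move 2 (F'): F=WWGG U=WBRR R=GRYR D=OOYG L=OBOW
After move 3 (F'): F=WGWG U=WBGY R=OROR D=BWYG L=OROR
After move 4 (R'): R=RROO U=WYGY F=WBWY D=BGYG B=GBWB
Query: U face = WYGY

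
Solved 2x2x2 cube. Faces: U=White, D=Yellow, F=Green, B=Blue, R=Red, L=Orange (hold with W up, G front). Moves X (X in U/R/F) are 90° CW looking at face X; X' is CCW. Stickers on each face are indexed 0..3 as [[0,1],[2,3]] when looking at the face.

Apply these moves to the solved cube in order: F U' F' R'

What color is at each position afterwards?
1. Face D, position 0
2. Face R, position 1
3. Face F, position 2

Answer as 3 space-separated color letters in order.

Answer: B R O

Derivation:
After move 1 (F): F=GGGG U=WWOO R=WRWR D=RRYY L=OYOY
After move 2 (U'): U=WOWO F=OYGG R=GGWR B=WRBB L=BBOY
After move 3 (F'): F=YGOG U=WOGW R=RGRR D=BYYY L=BOOW
After move 4 (R'): R=GRRR U=WBGW F=YOOW D=BGYG B=YRYB
Query 1: D[0] = B
Query 2: R[1] = R
Query 3: F[2] = O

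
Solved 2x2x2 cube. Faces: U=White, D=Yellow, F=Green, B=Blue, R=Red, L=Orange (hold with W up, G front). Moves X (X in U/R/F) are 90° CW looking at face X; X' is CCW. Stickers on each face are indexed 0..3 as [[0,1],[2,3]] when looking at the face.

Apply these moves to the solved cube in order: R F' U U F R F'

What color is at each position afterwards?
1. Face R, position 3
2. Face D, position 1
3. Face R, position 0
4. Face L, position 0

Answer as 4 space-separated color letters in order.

After move 1 (R): R=RRRR U=WGWG F=GYGY D=YBYB B=WBWB
After move 2 (F'): F=YYGG U=WGRR R=BRYR D=OOYB L=OGOW
After move 3 (U): U=RWRG F=BRGG R=WBYR B=OGWB L=YYOW
After move 4 (U): U=RRGW F=WBGG R=OGYR B=YYWB L=BROW
After move 5 (F): F=GWGB U=RRWR R=GGWR D=YOYB L=BOOO
After move 6 (R): R=WGRG U=RWWB F=GOGB D=YWYY B=RYRB
After move 7 (F'): F=OBGG U=RWWR R=WGYG D=OOYY L=BBOW
Query 1: R[3] = G
Query 2: D[1] = O
Query 3: R[0] = W
Query 4: L[0] = B

Answer: G O W B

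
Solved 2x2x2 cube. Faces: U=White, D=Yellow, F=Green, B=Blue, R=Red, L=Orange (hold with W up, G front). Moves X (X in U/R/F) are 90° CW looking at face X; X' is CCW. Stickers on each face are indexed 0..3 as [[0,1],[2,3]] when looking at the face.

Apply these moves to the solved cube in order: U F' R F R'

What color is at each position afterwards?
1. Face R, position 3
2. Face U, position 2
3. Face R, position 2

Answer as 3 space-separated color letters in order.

Answer: G W B

Derivation:
After move 1 (U): U=WWWW F=RRGG R=BBRR B=OOBB L=GGOO
After move 2 (F'): F=RGRG U=WWBR R=YBYR D=GOYY L=GWOW
After move 3 (R): R=YYRB U=WGBG F=RORY D=GBYO B=ROWB
After move 4 (F): F=RRYO U=WGWW R=BYGB D=RYYO L=GGOB
After move 5 (R'): R=YBBG U=WWWR F=RGYW D=RRYO B=OOYB
Query 1: R[3] = G
Query 2: U[2] = W
Query 3: R[2] = B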